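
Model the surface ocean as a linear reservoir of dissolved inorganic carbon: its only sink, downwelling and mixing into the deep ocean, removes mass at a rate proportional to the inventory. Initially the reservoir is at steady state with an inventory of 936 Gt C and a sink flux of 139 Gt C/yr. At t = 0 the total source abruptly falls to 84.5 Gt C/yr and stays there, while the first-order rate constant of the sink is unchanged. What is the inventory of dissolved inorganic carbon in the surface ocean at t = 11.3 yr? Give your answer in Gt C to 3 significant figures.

638 Gt C

The sink rate constant is k = F₀/M₀ = 139/936 = 0.1485 yr⁻¹.
Solving dM/dt = F₁ − kM with M(0) = M₀ gives M(t) = F₁/k + (M₀ − F₁/k)·e^(−kt).
F₁/k = 84.5/0.1485 = 569.01 Gt C; kt = 0.1485 × 11.3 = 1.678, e^(−kt) = 0.1867.
M(11.3) = 569.01 + (936 − 569.01) × 0.1867 = 569.01 + 68.53 = 637.54 Gt C.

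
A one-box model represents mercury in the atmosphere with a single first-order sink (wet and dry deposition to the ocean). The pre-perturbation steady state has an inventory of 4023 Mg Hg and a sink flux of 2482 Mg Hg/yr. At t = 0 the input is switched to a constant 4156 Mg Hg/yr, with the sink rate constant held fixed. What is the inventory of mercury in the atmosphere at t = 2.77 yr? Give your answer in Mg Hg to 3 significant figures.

Residence time τ = M₀/F₀ = 1.621 yr. The eventual steady state is M_∞ = M₀·(F₁/F₀) = 4023 × 4156/2482 = 6736.3 Mg Hg.
The anomaly ΔM(t) = M(t) − M_∞ decays as ΔM₀·e^(−t/τ) with ΔM₀ = 4023 − 6736.3 = −2713 Mg Hg.
At t = 2.77 yr, e^(−t/τ) = e^(−1.709) = 0.1811, so ΔM = −491.3 Mg Hg and M = 6736.3 − 491.3 = 6245.1 Mg Hg.

6250 Mg Hg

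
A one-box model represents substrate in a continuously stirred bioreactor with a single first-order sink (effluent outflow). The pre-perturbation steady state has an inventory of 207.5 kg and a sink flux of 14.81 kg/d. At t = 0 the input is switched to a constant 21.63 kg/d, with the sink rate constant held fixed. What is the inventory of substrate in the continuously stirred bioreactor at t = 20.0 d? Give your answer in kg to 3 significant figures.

Residence time τ = M₀/F₀ = 14.01 d. The eventual steady state is M_∞ = M₀·(F₁/F₀) = 207.5 × 21.63/14.81 = 303.05 kg.
The anomaly ΔM(t) = M(t) − M_∞ decays as ΔM₀·e^(−t/τ) with ΔM₀ = 207.5 − 303.05 = −95.55 kg.
At t = 20.0 d, e^(−t/τ) = e^(−1.427) = 0.2399, so ΔM = −22.92 kg and M = 303.05 − 22.92 = 280.13 kg.

280 kg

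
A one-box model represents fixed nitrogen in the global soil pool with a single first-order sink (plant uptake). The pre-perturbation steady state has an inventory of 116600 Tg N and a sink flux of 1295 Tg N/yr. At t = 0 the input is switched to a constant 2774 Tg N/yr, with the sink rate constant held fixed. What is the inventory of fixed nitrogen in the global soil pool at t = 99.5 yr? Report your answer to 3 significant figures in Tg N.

206000 Tg N

τ = M₀/F₀ = 116600/1295 = 90.04 yr; rate constant k = 1/τ.
New steady state M_∞ = F₁/k = F₁·τ = 2774 × 90.04 = 249770 Tg N.
M(t) = M_∞ + (M₀ − M_∞)·e^(−t/τ); t/τ = 99.5/90.04 = 1.105, so e^(−t/τ) = 0.3312.
M(t) = 249770 − 133200 × 0.3312 = 205660 Tg N.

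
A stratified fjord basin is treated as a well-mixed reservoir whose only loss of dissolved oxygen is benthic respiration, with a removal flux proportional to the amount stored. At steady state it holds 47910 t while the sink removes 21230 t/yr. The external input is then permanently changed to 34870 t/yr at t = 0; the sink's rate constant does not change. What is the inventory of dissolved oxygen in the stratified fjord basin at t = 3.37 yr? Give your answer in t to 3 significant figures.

The sink rate constant is k = F₀/M₀ = 21230/47910 = 0.4431 yr⁻¹.
Solving dM/dt = F₁ − kM with M(0) = M₀ gives M(t) = F₁/k + (M₀ − F₁/k)·e^(−kt).
F₁/k = 34870/0.4431 = 78692 t; kt = 0.4431 × 3.37 = 1.493, e^(−kt) = 0.2246.
M(3.37) = 78692 + (47910 − 78692) × 0.2246 = 78692 − 6914 = 71777 t.

71800 t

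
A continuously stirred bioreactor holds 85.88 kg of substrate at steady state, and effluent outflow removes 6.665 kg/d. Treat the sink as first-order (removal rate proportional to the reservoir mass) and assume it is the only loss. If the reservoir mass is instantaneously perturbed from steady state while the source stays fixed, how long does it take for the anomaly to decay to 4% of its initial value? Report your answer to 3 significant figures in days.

41.5 d

For a linear reservoir the anomaly decays as exp(−t/τ) with τ = M/F = 85.88/6.665 = 12.89 d.
exp(−t/τ) = 0.04 ⇒ t = −τ ln(0.04) = 12.89 × 3.219 = 41.48 d.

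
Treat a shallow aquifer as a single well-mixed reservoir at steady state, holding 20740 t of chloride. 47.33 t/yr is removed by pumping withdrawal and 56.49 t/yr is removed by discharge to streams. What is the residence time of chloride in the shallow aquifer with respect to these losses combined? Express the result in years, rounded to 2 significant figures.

Total removal = 47.33 + 56.49 = 103.82 t/yr.
τ = M / ΣF_out = 20740 / 103.82 = 199.8 yr.

200 yr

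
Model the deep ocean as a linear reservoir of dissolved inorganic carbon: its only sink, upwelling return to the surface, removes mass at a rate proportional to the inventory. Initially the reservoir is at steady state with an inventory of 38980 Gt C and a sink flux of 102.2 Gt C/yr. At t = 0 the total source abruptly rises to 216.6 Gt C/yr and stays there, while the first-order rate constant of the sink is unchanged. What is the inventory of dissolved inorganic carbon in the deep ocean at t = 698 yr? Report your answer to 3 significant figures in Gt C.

75600 Gt C

τ = M₀/F₀ = 38980/102.2 = 381.4 yr; rate constant k = 1/τ.
New steady state M_∞ = F₁/k = F₁·τ = 216.6 × 381.4 = 82613 Gt C.
M(t) = M_∞ + (M₀ − M_∞)·e^(−t/τ); t/τ = 698/381.4 = 1.830, so e^(−t/τ) = 0.1604.
M(t) = 82613 − 43630 × 0.1604 = 75614 Gt C.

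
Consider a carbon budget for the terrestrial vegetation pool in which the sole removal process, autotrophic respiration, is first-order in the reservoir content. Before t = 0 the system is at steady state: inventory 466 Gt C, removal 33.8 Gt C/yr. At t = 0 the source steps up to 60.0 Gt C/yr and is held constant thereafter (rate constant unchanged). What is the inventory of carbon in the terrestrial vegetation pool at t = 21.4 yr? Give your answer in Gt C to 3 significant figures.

751 Gt C

τ = M₀/F₀ = 466/33.8 = 13.79 yr; rate constant k = 1/τ.
New steady state M_∞ = F₁/k = F₁·τ = 60.0 × 13.79 = 827.22 Gt C.
M(t) = M_∞ + (M₀ − M_∞)·e^(−t/τ); t/τ = 21.4/13.79 = 1.552, so e^(−t/τ) = 0.2118.
M(t) = 827.22 − 361.2 × 0.2118 = 750.72 Gt C.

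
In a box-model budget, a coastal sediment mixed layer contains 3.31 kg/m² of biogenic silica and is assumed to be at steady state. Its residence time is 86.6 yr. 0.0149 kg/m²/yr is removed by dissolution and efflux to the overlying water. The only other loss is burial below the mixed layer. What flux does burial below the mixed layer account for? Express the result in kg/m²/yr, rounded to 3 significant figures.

0.0233 kg/m²/yr

Total removal F = M/τ = 3.31 / 86.6 = 0.03822 kg/m²/yr.
Burial below the mixed layer = F − (0.0149) = 0.03822 − 0.01490 = 0.02332 kg/m²/yr.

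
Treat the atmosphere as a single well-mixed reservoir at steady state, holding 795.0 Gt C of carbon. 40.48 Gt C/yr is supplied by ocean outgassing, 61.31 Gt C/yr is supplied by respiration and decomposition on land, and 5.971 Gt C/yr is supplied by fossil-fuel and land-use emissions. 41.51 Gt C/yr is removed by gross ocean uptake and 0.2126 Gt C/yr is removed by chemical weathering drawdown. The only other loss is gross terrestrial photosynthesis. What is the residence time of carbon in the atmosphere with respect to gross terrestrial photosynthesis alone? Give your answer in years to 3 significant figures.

At steady state ΣF_in = ΣF_out.
ΣF_in = 40.48 + 61.31 + 5.971 = 107.76 Gt C/yr.
Gross terrestrial photosynthesis flux = ΣF_in − (41.51 + 0.2126) = 107.76 − 41.72 = 66.04 Gt C/yr.
τ = M / F = 795.0 / 66.04 = 12.04 yr.

12.0 yr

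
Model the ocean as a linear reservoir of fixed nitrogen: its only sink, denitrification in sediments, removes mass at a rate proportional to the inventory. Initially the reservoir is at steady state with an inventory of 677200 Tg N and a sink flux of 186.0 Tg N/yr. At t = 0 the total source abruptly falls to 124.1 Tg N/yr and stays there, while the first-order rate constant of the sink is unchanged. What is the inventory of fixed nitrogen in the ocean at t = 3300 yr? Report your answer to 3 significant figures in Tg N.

Residence time τ = M₀/F₀ = 3641 yr. The eventual steady state is M_∞ = M₀·(F₁/F₀) = 677200 × 124.1/186.0 = 451830 Tg N.
The anomaly ΔM(t) = M(t) − M_∞ decays as ΔM₀·e^(−t/τ) with ΔM₀ = 677200 − 451830 = 225400 Tg N.
At t = 3300 yr, e^(−t/τ) = e^(−0.9064) = 0.4040, so ΔM = 91050 Tg N and M = 451830 + 91050 = 542880 Tg N.

543000 Tg N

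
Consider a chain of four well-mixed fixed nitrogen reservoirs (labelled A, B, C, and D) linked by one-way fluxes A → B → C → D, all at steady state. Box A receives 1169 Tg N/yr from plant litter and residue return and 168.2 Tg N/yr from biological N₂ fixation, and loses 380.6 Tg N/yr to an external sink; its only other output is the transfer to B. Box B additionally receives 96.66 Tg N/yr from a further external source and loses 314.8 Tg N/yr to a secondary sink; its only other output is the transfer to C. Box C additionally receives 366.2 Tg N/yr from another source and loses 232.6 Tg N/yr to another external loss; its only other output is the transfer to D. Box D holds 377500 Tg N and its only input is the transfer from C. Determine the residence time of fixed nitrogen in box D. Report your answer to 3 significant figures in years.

Box A: F(A→B) = (1169 + 168.2) − 380.6 = 956.60 Tg N/yr.
Box B: F(B→C) = (956.60 + 96.66) − 314.8 = 738.46 Tg N/yr.
Box C: F(C→D) = (738.46 + 366.2) − 232.6 = 872.06 Tg N/yr.
Box D throughput = its input = 872.06 Tg N/yr; τ = 377500 / 872.06 = 432.9 yr.

433 yr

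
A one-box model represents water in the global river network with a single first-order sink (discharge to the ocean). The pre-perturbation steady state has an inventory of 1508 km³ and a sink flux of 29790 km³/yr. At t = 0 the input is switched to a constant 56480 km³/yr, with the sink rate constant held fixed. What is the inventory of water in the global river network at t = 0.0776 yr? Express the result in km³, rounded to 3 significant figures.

τ = M₀/F₀ = 1508/29790 = 0.05062 yr; rate constant k = 1/τ.
New steady state M_∞ = F₁/k = F₁·τ = 56480 × 0.05062 = 2859.1 km³.
M(t) = M_∞ + (M₀ − M_∞)·e^(−t/τ); t/τ = 0.0776/0.05062 = 1.533, so e^(−t/τ) = 0.2159.
M(t) = 2859.1 − 1351 × 0.2159 = 2567.4 km³.

2570 km³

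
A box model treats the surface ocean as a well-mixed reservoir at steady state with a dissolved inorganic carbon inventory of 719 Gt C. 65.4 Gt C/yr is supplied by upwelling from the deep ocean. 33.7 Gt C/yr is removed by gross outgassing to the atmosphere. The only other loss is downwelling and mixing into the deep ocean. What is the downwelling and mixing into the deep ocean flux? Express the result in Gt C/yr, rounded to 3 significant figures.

At steady state ΣF_in = ΣF_out.
ΣF_in = 65.400 Gt C/yr.
Downwelling and mixing into the deep ocean flux = ΣF_in − (33.7) = 65.400 − 33.70 = 31.70 Gt C/yr.

31.7 Gt C/yr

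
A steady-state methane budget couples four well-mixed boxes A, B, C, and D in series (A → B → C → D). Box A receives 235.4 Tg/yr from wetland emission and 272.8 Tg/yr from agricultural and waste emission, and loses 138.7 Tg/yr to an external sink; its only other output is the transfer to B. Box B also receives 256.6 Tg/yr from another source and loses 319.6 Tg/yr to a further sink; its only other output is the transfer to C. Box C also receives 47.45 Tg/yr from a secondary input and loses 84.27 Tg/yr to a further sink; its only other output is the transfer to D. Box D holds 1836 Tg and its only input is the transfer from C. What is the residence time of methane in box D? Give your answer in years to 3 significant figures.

Box A: F(A→B) = (235.4 + 272.8) − 138.7 = 369.50 Tg/yr.
Box B: F(B→C) = (369.50 + 256.6) − 319.6 = 306.50 Tg/yr.
Box C: F(C→D) = (306.50 + 47.45) − 84.27 = 269.68 Tg/yr.
Box D throughput = its input = 269.68 Tg/yr; τ = 1836 / 269.68 = 6.808 yr.

6.81 yr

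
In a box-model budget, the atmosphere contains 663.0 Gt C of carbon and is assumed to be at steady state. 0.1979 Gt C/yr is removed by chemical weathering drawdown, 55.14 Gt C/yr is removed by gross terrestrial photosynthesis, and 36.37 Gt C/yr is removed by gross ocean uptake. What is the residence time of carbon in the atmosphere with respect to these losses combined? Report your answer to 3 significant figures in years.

7.23 yr

Total removal = 0.1979 + 55.14 + 36.37 = 91.708 Gt C/yr.
τ = M / ΣF_out = 663.0 / 91.708 = 7.229 yr.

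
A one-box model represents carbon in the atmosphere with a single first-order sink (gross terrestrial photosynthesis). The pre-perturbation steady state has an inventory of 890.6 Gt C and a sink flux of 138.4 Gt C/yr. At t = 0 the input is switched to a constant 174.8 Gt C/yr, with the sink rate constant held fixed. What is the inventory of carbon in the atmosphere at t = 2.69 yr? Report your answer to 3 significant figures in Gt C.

971 Gt C

The sink rate constant is k = F₀/M₀ = 138.4/890.6 = 0.1554 yr⁻¹.
Solving dM/dt = F₁ − kM with M(0) = M₀ gives M(t) = F₁/k + (M₀ − F₁/k)·e^(−kt).
F₁/k = 174.8/0.1554 = 1124.8 Gt C; kt = 0.1554 × 2.69 = 0.4180, e^(−kt) = 0.6583.
M(2.69) = 1124.8 + (890.6 − 1124.8) × 0.6583 = 1124.8 − 154.2 = 970.63 Gt C.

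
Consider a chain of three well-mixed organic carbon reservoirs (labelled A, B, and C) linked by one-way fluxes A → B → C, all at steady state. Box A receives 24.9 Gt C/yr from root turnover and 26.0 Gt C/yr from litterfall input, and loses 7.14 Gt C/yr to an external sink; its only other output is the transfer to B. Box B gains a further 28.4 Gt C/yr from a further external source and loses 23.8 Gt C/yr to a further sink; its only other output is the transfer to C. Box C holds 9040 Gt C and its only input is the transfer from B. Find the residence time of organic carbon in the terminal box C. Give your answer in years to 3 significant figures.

187 yr

Box A: F(A→B) = (24.9 + 26.0) − 7.14 = 43.760 Gt C/yr.
Box B: F(B→C) = (43.760 + 28.4) − 23.8 = 48.360 Gt C/yr.
Box C throughput = its input = 48.360 Gt C/yr; τ = 9040 / 48.360 = 186.9 yr.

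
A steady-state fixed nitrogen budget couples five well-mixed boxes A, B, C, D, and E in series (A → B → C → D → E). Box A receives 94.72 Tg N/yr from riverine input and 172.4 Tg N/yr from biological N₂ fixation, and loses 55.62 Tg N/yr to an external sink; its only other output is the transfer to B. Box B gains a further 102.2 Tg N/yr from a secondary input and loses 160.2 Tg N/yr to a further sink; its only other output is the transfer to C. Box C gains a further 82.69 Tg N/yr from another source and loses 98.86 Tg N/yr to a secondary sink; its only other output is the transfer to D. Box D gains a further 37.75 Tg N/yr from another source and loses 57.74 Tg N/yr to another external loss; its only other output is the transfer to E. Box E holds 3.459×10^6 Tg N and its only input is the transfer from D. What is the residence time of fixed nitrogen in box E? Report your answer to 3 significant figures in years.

Box A: F(A→B) = (94.72 + 172.4) − 55.62 = 211.50 Tg N/yr.
Box B: F(B→C) = (211.50 + 102.2) − 160.2 = 153.50 Tg N/yr.
Box C: F(C→D) = (153.50 + 82.69) − 98.86 = 137.33 Tg N/yr.
Box D: F(D→E) = (137.33 + 37.75) − 57.74 = 117.34 Tg N/yr.
Box E throughput = its input = 117.34 Tg N/yr; τ = 3.459×10^6 / 117.34 = 29480 yr.

29500 yr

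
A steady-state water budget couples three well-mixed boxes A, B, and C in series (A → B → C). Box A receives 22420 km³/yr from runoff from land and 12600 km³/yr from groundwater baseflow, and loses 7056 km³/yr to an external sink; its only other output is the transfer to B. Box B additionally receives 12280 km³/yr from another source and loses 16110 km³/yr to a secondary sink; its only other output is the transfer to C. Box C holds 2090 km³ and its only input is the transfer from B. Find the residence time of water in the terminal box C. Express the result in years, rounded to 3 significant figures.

Box A: F(A→B) = (22420 + 12600) − 7056 = 27964 km³/yr.
Box B: F(B→C) = (27964 + 12280) − 16110 = 24134 km³/yr.
Box C throughput = its input = 24134 km³/yr; τ = 2090 / 24134 = 0.08660 yr.

0.0866 yr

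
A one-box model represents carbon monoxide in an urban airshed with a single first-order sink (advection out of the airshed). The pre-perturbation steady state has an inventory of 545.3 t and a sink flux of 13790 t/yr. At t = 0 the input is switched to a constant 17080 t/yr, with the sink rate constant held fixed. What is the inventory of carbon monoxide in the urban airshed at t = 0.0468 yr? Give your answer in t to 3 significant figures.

τ = M₀/F₀ = 545.3/13790 = 0.03954 yr; rate constant k = 1/τ.
New steady state M_∞ = F₁/k = F₁·τ = 17080 × 0.03954 = 675.40 t.
M(t) = M_∞ + (M₀ − M_∞)·e^(−t/τ); t/τ = 0.0468/0.03954 = 1.184, so e^(−t/τ) = 0.3062.
M(t) = 675.40 − 130.1 × 0.3062 = 635.56 t.

636 t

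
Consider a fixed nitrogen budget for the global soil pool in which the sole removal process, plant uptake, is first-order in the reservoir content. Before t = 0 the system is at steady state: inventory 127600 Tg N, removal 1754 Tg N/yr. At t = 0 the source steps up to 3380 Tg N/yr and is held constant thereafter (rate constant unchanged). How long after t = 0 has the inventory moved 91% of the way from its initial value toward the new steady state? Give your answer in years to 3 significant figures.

175 yr

τ = M₀/F₀ = 127600/1754 = 72.75 yr.
The remaining gap fraction is e^(−t/τ); 91% covered ⇒ e^(−t/τ) = 0.0900.
t = −τ ln(0.0900) = 72.75 × 2.408 = 175.2 yr.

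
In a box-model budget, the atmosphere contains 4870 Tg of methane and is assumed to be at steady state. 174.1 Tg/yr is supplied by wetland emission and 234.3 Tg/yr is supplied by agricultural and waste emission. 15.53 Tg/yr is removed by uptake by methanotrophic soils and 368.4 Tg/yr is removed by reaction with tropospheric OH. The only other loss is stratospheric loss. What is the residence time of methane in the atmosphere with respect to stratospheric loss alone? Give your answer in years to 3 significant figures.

At steady state ΣF_in = ΣF_out.
ΣF_in = 174.1 + 234.3 = 408.40 Tg/yr.
Stratospheric loss flux = ΣF_in − (15.53 + 368.4) = 408.40 − 383.9 = 24.47 Tg/yr.
τ = M / F = 4870 / 24.47 = 199.0 yr.

199 yr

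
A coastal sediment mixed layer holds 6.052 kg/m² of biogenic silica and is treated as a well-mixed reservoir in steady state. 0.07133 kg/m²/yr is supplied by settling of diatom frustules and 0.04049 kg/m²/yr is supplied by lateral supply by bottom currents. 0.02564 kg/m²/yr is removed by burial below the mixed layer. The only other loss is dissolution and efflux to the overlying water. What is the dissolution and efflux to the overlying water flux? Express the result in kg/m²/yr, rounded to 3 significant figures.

0.0862 kg/m²/yr

At steady state ΣF_in = ΣF_out.
ΣF_in = 0.07133 + 0.04049 = 0.11182 kg/m²/yr.
Dissolution and efflux to the overlying water flux = ΣF_in − (0.02564) = 0.11182 − 0.02564 = 0.08618 kg/m²/yr.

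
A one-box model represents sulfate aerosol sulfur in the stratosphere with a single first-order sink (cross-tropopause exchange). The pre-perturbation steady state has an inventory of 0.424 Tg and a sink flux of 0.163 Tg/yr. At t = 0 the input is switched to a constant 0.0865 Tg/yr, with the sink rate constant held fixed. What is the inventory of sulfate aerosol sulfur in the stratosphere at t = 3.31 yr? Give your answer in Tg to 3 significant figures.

0.281 Tg

τ = M₀/F₀ = 0.424/0.163 = 2.601 yr; rate constant k = 1/τ.
New steady state M_∞ = F₁/k = F₁·τ = 0.0865 × 2.601 = 0.22501 Tg.
M(t) = M_∞ + (M₀ − M_∞)·e^(−t/τ); t/τ = 3.31/2.601 = 1.272, so e^(−t/τ) = 0.2801.
M(t) = 0.22501 + 0.1990 × 0.2801 = 0.28075 Tg.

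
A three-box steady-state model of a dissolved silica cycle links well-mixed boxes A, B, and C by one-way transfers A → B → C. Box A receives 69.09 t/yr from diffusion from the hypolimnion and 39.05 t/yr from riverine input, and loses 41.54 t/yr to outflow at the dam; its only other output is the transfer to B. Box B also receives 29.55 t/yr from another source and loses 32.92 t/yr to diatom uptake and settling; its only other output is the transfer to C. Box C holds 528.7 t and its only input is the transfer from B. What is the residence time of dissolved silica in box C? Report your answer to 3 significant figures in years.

Box A: F(A→B) = (69.09 + 39.05) − 41.54 = 66.600 t/yr.
Box B: F(B→C) = (66.600 + 29.55) − 32.92 = 63.230 t/yr.
Box C throughput = its input = 63.230 t/yr; τ = 528.7 / 63.230 = 8.362 yr.

8.36 yr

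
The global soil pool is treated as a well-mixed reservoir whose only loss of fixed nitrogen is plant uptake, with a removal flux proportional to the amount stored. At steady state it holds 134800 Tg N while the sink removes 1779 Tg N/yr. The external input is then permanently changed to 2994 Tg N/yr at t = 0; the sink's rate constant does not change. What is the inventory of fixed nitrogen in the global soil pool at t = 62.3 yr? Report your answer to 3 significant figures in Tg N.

τ = M₀/F₀ = 134800/1779 = 75.77 yr; rate constant k = 1/τ.
New steady state M_∞ = F₁/k = F₁·τ = 2994 × 75.77 = 226860 Tg N.
M(t) = M_∞ + (M₀ − M_∞)·e^(−t/τ); t/τ = 62.3/75.77 = 0.8222, so e^(−t/τ) = 0.4395.
M(t) = 226860 − 92060 × 0.4395 = 186400 Tg N.

186000 Tg N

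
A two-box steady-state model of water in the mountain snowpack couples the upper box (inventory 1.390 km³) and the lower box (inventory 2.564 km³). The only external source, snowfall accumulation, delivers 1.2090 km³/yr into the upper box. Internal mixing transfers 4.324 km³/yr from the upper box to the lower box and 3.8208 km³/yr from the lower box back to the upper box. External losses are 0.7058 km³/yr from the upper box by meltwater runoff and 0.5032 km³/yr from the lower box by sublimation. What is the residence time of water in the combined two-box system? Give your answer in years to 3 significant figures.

3.27 yr

Treat the two boxes together as one reservoir: the mixing fluxes between them are internal recycling, so τ = ΣM / Σ(external losses).
M_total = 1.390 + 2.564 = 3.9540 km³.
ΣF_external_out = 0.7058 + 0.5032 = 1.2090 km³/yr.
τ = M_total / ΣF_ext = 3.9540 / 1.2090 = 3.270 yr.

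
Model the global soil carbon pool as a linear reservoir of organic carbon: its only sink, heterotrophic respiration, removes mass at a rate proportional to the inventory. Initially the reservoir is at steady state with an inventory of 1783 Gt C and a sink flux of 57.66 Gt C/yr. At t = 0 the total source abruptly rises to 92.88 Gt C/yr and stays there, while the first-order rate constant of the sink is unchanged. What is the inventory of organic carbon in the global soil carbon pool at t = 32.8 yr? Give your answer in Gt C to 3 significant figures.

τ = M₀/F₀ = 1783/57.66 = 30.92 yr; rate constant k = 1/τ.
New steady state M_∞ = F₁/k = F₁·τ = 92.88 × 30.92 = 2872.1 Gt C.
M(t) = M_∞ + (M₀ − M_∞)·e^(−t/τ); t/τ = 32.8/30.92 = 1.061, so e^(−t/τ) = 0.3462.
M(t) = 2872.1 − 1089 × 0.3462 = 2495.0 Gt C.

2500 Gt C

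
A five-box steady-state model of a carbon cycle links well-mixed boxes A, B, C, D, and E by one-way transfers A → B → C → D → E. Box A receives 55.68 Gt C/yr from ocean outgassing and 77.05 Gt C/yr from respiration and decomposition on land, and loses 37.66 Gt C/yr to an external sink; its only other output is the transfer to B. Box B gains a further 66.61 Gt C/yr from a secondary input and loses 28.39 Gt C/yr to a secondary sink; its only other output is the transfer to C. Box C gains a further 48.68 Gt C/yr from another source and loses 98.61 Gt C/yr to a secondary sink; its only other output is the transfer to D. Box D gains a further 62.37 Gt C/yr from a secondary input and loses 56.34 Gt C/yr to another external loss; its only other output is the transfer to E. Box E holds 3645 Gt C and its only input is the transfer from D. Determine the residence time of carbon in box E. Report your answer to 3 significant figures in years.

Box A: F(A→B) = (55.68 + 77.05) − 37.66 = 95.070 Gt C/yr.
Box B: F(B→C) = (95.070 + 66.61) − 28.39 = 133.29 Gt C/yr.
Box C: F(C→D) = (133.29 + 48.68) − 98.61 = 83.360 Gt C/yr.
Box D: F(D→E) = (83.360 + 62.37) − 56.34 = 89.390 Gt C/yr.
Box E throughput = its input = 89.390 Gt C/yr; τ = 3645 / 89.390 = 40.78 yr.

40.8 yr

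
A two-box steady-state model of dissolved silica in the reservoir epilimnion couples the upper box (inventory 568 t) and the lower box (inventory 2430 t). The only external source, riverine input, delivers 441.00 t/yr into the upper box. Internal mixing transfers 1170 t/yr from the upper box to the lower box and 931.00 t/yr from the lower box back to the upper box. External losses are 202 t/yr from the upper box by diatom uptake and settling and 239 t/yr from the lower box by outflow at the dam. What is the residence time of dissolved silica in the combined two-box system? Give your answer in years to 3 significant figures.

Treat the two boxes together as one reservoir: the mixing fluxes between them are internal recycling, so τ = ΣM / Σ(external losses).
M_total = 568 + 2430 = 2998.0 t.
ΣF_external_out = 202 + 239 = 441.00 t/yr.
τ = M_total / ΣF_ext = 2998.0 / 441.00 = 6.798 yr.

6.80 yr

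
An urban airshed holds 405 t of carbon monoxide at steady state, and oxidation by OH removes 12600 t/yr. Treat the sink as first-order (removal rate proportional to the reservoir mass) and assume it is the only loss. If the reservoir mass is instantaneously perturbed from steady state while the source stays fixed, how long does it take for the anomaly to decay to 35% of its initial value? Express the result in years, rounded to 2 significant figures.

For a linear reservoir the anomaly decays as exp(−t/τ) with τ = M/F = 405/12600 = 0.03214 yr.
exp(−t/τ) = 0.35 ⇒ t = −τ ln(0.35) = 0.03214 × 1.050 = 0.03374 yr.

0.034 yr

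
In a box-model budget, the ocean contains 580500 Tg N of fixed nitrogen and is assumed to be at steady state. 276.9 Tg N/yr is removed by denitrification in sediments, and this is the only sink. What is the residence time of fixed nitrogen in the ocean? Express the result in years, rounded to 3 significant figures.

τ = M / F = 580500 / 276.9 = 2096 yr.

2100 yr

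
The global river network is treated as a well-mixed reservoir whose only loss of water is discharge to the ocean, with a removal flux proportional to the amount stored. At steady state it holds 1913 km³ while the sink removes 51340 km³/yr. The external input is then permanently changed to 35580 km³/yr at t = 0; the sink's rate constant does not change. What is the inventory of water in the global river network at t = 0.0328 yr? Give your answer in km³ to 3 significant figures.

1570 km³

Residence time τ = M₀/F₀ = 0.03726 yr. The eventual steady state is M_∞ = M₀·(F₁/F₀) = 1913 × 35580/51340 = 1325.8 km³.
The anomaly ΔM(t) = M(t) − M_∞ decays as ΔM₀·e^(−t/τ) with ΔM₀ = 1913 − 1325.8 = 587.2 km³.
At t = 0.0328 yr, e^(−t/τ) = e^(−0.8803) = 0.4147, so ΔM = 243.5 km³ and M = 1325.8 + 243.5 = 1569.3 km³.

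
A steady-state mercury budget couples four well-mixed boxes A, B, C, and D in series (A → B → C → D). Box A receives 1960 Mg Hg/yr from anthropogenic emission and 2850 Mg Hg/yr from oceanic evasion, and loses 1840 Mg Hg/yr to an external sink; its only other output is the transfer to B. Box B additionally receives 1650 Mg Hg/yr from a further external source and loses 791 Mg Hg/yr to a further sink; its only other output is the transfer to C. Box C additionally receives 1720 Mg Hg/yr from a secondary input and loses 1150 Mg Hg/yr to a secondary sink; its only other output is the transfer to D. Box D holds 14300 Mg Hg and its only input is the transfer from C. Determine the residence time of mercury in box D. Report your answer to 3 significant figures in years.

Box A: F(A→B) = (1960 + 2850) − 1840 = 2970.0 Mg Hg/yr.
Box B: F(B→C) = (2970.0 + 1650) − 791 = 3829.0 Mg Hg/yr.
Box C: F(C→D) = (3829.0 + 1720) − 1150 = 4399.0 Mg Hg/yr.
Box D throughput = its input = 4399.0 Mg Hg/yr; τ = 14300 / 4399.0 = 3.251 yr.

3.25 yr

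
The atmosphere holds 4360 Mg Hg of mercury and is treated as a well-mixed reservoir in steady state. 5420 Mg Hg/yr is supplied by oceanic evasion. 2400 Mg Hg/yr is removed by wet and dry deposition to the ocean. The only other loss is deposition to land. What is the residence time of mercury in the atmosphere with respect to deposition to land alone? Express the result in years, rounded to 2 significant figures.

1.4 yr

At steady state ΣF_in = ΣF_out.
ΣF_in = 5420.0 Mg Hg/yr.
Deposition to land flux = ΣF_in − (2400) = 5420.0 − 2400 = 3020 Mg Hg/yr.
τ = M / F = 4360 / 3020 = 1.444 yr.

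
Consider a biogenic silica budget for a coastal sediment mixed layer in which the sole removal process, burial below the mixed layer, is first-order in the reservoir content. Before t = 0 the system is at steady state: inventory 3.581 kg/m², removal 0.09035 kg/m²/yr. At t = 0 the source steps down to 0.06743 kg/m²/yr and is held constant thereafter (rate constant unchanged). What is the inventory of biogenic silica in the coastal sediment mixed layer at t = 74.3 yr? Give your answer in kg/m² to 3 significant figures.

2.81 kg/m²

The sink rate constant is k = F₀/M₀ = 0.09035/3.581 = 0.02523 yr⁻¹.
Solving dM/dt = F₁ − kM with M(0) = M₀ gives M(t) = F₁/k + (M₀ − F₁/k)·e^(−kt).
F₁/k = 0.06743/0.02523 = 2.6726 kg/m²; kt = 0.02523 × 74.3 = 1.875, e^(−kt) = 0.1534.
M(74.3) = 2.6726 + (3.581 − 2.6726) × 0.1534 = 2.6726 + 0.1394 = 2.8119 kg/m².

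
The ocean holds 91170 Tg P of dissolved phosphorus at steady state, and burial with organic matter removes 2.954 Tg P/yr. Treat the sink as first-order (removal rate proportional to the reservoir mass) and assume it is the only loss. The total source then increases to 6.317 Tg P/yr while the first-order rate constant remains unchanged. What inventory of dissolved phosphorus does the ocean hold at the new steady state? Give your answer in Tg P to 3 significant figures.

Rate constant k = F/M = 2.954 / 91170 = 3.240×10^-5 yr⁻¹.
At the new steady state, source = k·M_new ⇒ M_new = 6.317 / 3.240×10^-5 = 195000 Tg P.
(Equivalently M_new = M × F_new/F_old = 91170 × 6.317/2.954.)

195000 Tg P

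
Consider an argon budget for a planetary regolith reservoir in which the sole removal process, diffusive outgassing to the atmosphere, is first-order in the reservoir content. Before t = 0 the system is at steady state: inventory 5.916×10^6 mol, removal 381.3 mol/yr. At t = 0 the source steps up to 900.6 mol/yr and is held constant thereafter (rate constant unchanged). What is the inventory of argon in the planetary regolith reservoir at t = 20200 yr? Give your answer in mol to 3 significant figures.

The sink rate constant is k = F₀/M₀ = 381.3/5.916×10^6 = 6.445×10^-5 yr⁻¹.
Solving dM/dt = F₁ − kM with M(0) = M₀ gives M(t) = F₁/k + (M₀ − F₁/k)·e^(−kt).
F₁/k = 900.6/6.445×10^-5 = 1.3973×10^7 mol; kt = 6.445×10^-5 × 20200 = 1.302, e^(−kt) = 0.2720.
M(20200) = 1.3973×10^7 + (5.916×10^6 − 1.3973×10^7) × 0.2720 = 1.3973×10^7 − 2.192×10^6 = 1.1782×10^7 mol.

1.18×10^7 mol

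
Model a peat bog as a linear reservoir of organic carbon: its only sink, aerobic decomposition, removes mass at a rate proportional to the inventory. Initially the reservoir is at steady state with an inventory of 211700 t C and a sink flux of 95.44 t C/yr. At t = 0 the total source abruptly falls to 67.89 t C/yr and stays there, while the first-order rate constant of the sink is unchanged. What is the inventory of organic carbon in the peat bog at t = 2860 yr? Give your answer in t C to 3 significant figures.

τ = M₀/F₀ = 211700/95.44 = 2218 yr; rate constant k = 1/τ.
New steady state M_∞ = F₁/k = F₁·τ = 67.89 × 2218 = 150590 t C.
M(t) = M_∞ + (M₀ − M_∞)·e^(−t/τ); t/τ = 2860/2218 = 1.289, so e^(−t/τ) = 0.2754.
M(t) = 150590 + 61110 × 0.2754 = 167420 t C.

167000 t C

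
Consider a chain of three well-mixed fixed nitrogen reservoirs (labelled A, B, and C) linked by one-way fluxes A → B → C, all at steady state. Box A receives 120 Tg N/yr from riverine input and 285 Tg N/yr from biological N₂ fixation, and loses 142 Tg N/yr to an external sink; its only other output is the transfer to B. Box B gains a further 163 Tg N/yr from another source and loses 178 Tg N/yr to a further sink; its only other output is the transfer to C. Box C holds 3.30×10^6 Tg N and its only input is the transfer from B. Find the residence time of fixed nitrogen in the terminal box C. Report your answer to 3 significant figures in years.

Box A: F(A→B) = (120 + 285) − 142 = 263.00 Tg N/yr.
Box B: F(B→C) = (263.00 + 163) − 178 = 248.00 Tg N/yr.
Box C throughput = its input = 248.00 Tg N/yr; τ = 3.30×10^6 / 248.00 = 13310 yr.

13300 yr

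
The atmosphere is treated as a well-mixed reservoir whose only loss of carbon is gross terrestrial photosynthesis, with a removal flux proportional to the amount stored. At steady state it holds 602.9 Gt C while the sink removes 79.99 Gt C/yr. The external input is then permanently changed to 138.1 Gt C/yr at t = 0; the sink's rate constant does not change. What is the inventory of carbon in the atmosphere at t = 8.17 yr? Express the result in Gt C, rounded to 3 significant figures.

893 Gt C

τ = M₀/F₀ = 602.9/79.99 = 7.537 yr; rate constant k = 1/τ.
New steady state M_∞ = F₁/k = F₁·τ = 138.1 × 7.537 = 1040.9 Gt C.
M(t) = M_∞ + (M₀ − M_∞)·e^(−t/τ); t/τ = 8.17/7.537 = 1.084, so e^(−t/τ) = 0.3383.
M(t) = 1040.9 − 438.0 × 0.3383 = 892.74 Gt C.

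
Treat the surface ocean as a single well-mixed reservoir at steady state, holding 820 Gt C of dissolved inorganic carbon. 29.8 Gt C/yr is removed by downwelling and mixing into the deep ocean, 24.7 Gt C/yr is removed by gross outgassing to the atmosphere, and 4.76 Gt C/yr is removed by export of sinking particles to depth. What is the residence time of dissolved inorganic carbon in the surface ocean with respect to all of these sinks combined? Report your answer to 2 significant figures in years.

14 yr

Total removal flux = 29.8 + 24.7 + 4.76 = 59.260 Gt C/yr.
τ = M / ΣF_out = 820 / 59.260 = 13.84 yr.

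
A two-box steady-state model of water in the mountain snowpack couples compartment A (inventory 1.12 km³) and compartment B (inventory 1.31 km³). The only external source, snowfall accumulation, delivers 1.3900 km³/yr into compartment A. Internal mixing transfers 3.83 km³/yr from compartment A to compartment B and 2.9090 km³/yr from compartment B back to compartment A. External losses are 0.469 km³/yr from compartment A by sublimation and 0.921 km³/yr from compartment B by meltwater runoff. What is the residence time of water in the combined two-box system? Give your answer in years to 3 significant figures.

For the system as a whole, the A↔B exchange is internal and contributes nothing to the throughput; only the external sinks remove mass.
M_total = 1.12 + 1.31 = 2.4300 km³.
ΣF_external_out = 0.469 + 0.921 = 1.3900 km³/yr.
τ = M_total / ΣF_ext = 2.4300 / 1.3900 = 1.748 yr.

1.75 yr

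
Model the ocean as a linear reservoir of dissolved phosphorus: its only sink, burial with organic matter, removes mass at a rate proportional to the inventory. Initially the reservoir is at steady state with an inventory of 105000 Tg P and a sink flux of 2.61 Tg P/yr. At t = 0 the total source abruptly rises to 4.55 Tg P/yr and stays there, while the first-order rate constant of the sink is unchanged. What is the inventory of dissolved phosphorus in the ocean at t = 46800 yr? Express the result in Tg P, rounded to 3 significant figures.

τ = M₀/F₀ = 105000/2.61 = 40230 yr; rate constant k = 1/τ.
New steady state M_∞ = F₁/k = F₁·τ = 4.55 × 40230 = 183050 Tg P.
M(t) = M_∞ + (M₀ − M_∞)·e^(−t/τ); t/τ = 46800/40230 = 1.163, so e^(−t/τ) = 0.3124.
M(t) = 183050 − 78050 × 0.3124 = 158660 Tg P.

159000 Tg P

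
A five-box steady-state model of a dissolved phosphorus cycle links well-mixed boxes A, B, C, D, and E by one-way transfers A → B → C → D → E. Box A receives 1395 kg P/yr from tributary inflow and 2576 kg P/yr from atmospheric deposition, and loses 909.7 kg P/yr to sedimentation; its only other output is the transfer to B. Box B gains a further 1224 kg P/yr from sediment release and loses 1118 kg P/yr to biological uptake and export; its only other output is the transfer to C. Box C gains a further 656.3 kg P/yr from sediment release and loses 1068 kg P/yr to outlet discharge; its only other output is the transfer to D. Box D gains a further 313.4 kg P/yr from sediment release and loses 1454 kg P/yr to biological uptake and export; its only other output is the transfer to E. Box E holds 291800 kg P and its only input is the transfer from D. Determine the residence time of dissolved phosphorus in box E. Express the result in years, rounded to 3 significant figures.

Box A: F(A→B) = (1395 + 2576) − 909.7 = 3061.3 kg P/yr.
Box B: F(B→C) = (3061.3 + 1224) − 1118 = 3167.3 kg P/yr.
Box C: F(C→D) = (3167.3 + 656.3) − 1068 = 2755.6 kg P/yr.
Box D: F(D→E) = (2755.6 + 313.4) − 1454 = 1615.0 kg P/yr.
Box E throughput = its input = 1615.0 kg P/yr; τ = 291800 / 1615.0 = 180.7 yr.

181 yr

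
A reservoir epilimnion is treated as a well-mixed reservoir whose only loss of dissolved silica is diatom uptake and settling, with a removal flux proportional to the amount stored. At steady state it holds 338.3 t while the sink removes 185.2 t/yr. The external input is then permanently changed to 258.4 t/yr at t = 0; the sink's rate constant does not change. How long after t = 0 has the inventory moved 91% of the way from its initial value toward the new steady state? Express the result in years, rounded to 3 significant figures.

τ = M₀/F₀ = 338.3/185.2 = 1.827 yr.
The remaining gap fraction is e^(−t/τ); 91% covered ⇒ e^(−t/τ) = 0.0900.
t = −τ ln(0.0900) = 1.827 × 2.408 = 4.399 yr.

4.40 yr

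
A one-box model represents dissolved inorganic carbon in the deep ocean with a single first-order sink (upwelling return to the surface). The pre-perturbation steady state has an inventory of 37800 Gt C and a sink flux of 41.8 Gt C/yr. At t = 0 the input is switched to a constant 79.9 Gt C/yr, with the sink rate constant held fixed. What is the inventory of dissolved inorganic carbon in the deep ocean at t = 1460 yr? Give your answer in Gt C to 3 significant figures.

Residence time τ = M₀/F₀ = 904.3 yr. The eventual steady state is M_∞ = M₀·(F₁/F₀) = 37800 × 79.9/41.8 = 72254 Gt C.
The anomaly ΔM(t) = M(t) − M_∞ decays as ΔM₀·e^(−t/τ) with ΔM₀ = 37800 − 72254 = −34450 Gt C.
At t = 1460 yr, e^(−t/τ) = e^(−1.614) = 0.1990, so ΔM = −6856 Gt C and M = 72254 − 6856 = 65398 Gt C.

65400 Gt C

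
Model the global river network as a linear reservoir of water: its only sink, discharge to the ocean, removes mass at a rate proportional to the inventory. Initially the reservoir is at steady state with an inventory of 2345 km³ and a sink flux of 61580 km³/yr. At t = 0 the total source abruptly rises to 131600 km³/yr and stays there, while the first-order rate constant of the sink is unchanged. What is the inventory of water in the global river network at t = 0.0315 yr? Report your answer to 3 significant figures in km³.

3850 km³

τ = M₀/F₀ = 2345/61580 = 0.03808 yr; rate constant k = 1/τ.
New steady state M_∞ = F₁/k = F₁·τ = 131600 × 0.03808 = 5011.4 km³.
M(t) = M_∞ + (M₀ − M_∞)·e^(−t/τ); t/τ = 0.0315/0.03808 = 0.8272, so e^(−t/τ) = 0.4373.
M(t) = 5011.4 − 2666 × 0.4373 = 3845.5 km³.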